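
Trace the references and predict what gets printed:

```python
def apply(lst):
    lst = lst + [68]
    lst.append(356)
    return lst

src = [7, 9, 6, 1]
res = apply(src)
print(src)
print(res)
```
[7, 9, 6, 1]
[7, 9, 6, 1, 68, 356]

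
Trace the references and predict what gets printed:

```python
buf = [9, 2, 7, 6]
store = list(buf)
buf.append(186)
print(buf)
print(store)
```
[9, 2, 7, 6, 186]
[9, 2, 7, 6]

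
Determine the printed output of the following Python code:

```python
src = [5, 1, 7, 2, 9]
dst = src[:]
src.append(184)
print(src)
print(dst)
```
[5, 1, 7, 2, 9, 184]
[5, 1, 7, 2, 9]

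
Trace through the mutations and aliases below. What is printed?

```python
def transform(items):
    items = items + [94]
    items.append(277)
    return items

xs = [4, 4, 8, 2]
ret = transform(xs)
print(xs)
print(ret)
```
[4, 4, 8, 2]
[4, 4, 8, 2, 94, 277]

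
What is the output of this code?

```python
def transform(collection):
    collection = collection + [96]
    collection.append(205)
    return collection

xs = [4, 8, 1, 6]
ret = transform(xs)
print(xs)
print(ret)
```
[4, 8, 1, 6]
[4, 8, 1, 6, 96, 205]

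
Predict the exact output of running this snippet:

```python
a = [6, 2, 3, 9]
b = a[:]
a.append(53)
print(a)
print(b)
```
[6, 2, 3, 9, 53]
[6, 2, 3, 9]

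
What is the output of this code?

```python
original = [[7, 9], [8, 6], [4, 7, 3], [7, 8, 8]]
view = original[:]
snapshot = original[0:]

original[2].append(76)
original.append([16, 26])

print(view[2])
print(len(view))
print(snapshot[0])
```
[4, 7, 3, 76]
4
[7, 9]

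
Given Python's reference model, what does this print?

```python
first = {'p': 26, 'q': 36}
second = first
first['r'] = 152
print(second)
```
{'p': 26, 'q': 36, 'r': 152}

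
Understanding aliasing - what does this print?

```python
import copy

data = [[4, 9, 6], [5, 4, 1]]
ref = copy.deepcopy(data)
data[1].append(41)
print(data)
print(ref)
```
[[4, 9, 6], [5, 4, 1, 41]]
[[4, 9, 6], [5, 4, 1]]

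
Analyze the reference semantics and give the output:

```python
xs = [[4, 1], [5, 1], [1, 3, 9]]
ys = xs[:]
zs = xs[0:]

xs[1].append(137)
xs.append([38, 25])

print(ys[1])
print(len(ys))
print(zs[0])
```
[5, 1, 137]
3
[4, 1]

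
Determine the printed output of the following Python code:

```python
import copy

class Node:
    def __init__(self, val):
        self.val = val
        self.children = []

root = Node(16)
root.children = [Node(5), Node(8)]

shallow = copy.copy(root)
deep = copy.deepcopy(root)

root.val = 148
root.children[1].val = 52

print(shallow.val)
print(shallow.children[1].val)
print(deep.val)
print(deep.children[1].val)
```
16
52
16
8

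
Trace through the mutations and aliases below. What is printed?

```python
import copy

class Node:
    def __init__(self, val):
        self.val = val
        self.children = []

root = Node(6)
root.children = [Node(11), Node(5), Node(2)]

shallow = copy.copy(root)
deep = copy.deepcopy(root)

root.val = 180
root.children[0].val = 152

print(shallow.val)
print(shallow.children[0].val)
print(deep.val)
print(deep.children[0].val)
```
6
152
6
11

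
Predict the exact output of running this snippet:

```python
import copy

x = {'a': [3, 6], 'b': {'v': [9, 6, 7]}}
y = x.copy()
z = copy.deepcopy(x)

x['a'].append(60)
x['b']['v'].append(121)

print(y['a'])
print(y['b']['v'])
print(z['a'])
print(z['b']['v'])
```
[3, 6, 60]
[9, 6, 7, 121]
[3, 6]
[9, 6, 7]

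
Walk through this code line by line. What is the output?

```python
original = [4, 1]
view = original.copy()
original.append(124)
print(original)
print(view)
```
[4, 1, 124]
[4, 1]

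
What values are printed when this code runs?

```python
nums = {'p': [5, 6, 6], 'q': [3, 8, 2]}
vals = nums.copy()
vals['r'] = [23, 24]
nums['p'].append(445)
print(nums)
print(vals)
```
{'p': [5, 6, 6, 445], 'q': [3, 8, 2]}
{'p': [5, 6, 6, 445], 'q': [3, 8, 2], 'r': [23, 24]}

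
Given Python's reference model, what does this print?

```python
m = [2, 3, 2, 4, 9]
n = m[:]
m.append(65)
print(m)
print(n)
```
[2, 3, 2, 4, 9, 65]
[2, 3, 2, 4, 9]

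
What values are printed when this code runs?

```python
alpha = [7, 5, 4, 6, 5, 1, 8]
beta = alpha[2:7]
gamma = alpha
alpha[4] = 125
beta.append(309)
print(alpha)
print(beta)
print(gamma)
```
[7, 5, 4, 6, 125, 1, 8]
[4, 6, 5, 1, 8, 309]
[7, 5, 4, 6, 125, 1, 8]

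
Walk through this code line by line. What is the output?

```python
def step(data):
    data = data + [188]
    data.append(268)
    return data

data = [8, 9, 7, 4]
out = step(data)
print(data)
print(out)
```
[8, 9, 7, 4]
[8, 9, 7, 4, 188, 268]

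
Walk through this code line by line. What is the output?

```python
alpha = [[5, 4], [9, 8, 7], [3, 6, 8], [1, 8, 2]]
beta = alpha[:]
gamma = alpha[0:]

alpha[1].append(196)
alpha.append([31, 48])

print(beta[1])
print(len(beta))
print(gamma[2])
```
[9, 8, 7, 196]
4
[3, 6, 8]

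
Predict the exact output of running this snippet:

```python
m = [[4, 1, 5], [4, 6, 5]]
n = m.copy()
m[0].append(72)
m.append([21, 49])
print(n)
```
[[4, 1, 5, 72], [4, 6, 5]]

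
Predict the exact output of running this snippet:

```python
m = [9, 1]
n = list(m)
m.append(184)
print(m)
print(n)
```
[9, 1, 184]
[9, 1]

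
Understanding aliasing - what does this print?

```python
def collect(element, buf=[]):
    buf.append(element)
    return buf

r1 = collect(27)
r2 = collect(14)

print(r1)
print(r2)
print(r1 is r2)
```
[27, 14]
[27, 14]
True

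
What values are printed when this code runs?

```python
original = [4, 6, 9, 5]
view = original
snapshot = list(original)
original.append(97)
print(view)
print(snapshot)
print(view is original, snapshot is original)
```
[4, 6, 9, 5, 97]
[4, 6, 9, 5]
True False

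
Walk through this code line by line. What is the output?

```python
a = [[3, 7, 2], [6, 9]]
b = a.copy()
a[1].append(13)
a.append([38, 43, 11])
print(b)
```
[[3, 7, 2], [6, 9, 13]]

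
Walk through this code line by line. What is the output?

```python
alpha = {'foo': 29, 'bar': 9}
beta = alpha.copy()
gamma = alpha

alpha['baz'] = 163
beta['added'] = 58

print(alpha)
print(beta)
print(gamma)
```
{'foo': 29, 'bar': 9, 'baz': 163}
{'foo': 29, 'bar': 9, 'added': 58}
{'foo': 29, 'bar': 9, 'baz': 163}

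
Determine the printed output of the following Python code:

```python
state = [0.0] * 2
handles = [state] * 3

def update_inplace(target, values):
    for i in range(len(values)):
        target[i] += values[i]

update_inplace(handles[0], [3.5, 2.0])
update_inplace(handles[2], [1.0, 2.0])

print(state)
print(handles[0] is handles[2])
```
[4.5, 4.0]
True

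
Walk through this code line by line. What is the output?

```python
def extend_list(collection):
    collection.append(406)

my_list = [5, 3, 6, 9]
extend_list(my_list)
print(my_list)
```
[5, 3, 6, 9, 406]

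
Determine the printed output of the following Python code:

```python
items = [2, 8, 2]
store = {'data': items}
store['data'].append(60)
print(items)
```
[2, 8, 2, 60]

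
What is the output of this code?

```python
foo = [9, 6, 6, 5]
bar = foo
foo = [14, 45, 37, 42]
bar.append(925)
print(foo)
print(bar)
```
[14, 45, 37, 42]
[9, 6, 6, 5, 925]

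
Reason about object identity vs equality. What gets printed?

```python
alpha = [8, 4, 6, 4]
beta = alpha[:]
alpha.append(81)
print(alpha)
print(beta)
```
[8, 4, 6, 4, 81]
[8, 4, 6, 4]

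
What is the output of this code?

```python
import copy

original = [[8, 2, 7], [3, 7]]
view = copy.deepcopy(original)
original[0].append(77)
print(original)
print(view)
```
[[8, 2, 7, 77], [3, 7]]
[[8, 2, 7], [3, 7]]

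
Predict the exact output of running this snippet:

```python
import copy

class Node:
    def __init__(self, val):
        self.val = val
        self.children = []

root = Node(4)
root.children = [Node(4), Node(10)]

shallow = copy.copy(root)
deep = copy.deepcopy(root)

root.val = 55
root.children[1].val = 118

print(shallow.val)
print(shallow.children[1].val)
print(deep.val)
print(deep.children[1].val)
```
4
118
4
10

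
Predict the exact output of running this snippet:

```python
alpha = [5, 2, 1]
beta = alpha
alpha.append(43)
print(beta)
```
[5, 2, 1, 43]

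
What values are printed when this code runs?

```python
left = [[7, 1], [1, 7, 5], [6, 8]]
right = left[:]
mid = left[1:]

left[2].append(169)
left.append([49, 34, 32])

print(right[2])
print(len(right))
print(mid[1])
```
[6, 8, 169]
3
[6, 8, 169]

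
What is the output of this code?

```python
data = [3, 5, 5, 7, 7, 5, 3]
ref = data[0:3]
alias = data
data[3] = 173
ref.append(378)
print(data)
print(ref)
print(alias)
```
[3, 5, 5, 173, 7, 5, 3]
[3, 5, 5, 378]
[3, 5, 5, 173, 7, 5, 3]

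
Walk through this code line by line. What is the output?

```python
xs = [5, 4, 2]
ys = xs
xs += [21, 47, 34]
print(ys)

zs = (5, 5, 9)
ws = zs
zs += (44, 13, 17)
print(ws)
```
[5, 4, 2, 21, 47, 34]
(5, 5, 9)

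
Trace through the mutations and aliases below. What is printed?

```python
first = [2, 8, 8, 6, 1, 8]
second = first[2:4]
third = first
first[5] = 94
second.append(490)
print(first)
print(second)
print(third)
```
[2, 8, 8, 6, 1, 94]
[8, 6, 490]
[2, 8, 8, 6, 1, 94]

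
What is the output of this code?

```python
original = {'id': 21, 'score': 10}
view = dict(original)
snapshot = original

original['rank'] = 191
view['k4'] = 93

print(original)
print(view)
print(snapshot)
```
{'id': 21, 'score': 10, 'rank': 191}
{'id': 21, 'score': 10, 'k4': 93}
{'id': 21, 'score': 10, 'rank': 191}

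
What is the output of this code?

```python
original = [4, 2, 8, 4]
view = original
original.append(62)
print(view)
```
[4, 2, 8, 4, 62]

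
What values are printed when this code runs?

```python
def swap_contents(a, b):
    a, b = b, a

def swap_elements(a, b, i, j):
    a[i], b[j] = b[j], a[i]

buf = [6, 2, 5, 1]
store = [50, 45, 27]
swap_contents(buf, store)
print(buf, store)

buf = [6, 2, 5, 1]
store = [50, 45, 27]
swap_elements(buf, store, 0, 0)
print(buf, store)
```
[6, 2, 5, 1] [50, 45, 27]
[50, 2, 5, 1] [6, 45, 27]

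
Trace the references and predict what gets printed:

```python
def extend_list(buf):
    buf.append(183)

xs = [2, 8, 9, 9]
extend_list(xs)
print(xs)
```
[2, 8, 9, 9, 183]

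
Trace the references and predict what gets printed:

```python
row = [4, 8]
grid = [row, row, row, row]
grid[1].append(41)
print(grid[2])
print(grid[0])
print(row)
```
[4, 8, 41]
[4, 8, 41]
[4, 8, 41]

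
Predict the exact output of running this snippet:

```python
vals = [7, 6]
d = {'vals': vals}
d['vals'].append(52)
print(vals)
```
[7, 6, 52]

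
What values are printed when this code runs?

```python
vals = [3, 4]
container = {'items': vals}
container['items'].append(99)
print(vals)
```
[3, 4, 99]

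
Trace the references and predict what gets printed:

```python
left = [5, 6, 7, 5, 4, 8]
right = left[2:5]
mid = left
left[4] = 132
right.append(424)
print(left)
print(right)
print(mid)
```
[5, 6, 7, 5, 132, 8]
[7, 5, 4, 424]
[5, 6, 7, 5, 132, 8]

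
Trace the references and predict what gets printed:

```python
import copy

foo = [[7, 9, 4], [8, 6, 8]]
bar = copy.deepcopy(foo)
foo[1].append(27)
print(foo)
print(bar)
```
[[7, 9, 4], [8, 6, 8, 27]]
[[7, 9, 4], [8, 6, 8]]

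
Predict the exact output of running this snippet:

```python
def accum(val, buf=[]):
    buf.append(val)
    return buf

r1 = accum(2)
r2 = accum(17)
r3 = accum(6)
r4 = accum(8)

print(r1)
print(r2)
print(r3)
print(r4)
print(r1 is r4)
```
[2, 17, 6, 8]
[2, 17, 6, 8]
[2, 17, 6, 8]
[2, 17, 6, 8]
True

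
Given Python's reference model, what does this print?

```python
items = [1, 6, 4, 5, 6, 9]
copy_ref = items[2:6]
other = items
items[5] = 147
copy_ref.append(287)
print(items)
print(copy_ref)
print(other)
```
[1, 6, 4, 5, 6, 147]
[4, 5, 6, 9, 287]
[1, 6, 4, 5, 6, 147]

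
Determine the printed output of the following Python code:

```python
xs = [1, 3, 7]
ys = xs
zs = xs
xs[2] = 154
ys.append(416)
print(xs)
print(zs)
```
[1, 3, 154, 416]
[1, 3, 154, 416]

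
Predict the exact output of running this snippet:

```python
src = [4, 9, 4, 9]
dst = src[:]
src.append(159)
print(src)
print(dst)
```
[4, 9, 4, 9, 159]
[4, 9, 4, 9]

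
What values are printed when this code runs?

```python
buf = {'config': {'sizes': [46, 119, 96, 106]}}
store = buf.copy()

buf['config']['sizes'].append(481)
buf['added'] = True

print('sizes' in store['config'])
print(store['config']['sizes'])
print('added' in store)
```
True
[46, 119, 96, 106, 481]
False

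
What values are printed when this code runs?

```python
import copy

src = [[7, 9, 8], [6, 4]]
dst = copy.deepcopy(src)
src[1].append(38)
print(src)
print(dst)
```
[[7, 9, 8], [6, 4, 38]]
[[7, 9, 8], [6, 4]]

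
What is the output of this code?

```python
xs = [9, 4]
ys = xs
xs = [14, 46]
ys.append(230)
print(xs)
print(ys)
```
[14, 46]
[9, 4, 230]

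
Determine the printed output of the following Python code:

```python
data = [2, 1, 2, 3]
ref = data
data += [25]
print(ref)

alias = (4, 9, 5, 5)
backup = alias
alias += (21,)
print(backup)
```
[2, 1, 2, 3, 25]
(4, 9, 5, 5)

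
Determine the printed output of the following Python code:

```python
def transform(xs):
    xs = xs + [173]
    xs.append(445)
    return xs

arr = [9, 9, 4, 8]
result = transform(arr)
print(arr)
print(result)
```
[9, 9, 4, 8]
[9, 9, 4, 8, 173, 445]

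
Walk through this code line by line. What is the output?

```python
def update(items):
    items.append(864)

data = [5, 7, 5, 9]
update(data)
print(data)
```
[5, 7, 5, 9, 864]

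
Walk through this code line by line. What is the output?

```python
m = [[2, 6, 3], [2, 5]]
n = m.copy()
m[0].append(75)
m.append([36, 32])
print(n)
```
[[2, 6, 3, 75], [2, 5]]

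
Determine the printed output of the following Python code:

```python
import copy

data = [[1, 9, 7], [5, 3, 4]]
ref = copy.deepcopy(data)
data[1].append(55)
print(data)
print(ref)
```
[[1, 9, 7], [5, 3, 4, 55]]
[[1, 9, 7], [5, 3, 4]]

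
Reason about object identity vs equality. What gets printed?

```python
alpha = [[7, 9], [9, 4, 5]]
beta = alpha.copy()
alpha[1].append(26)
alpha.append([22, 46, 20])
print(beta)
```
[[7, 9], [9, 4, 5, 26]]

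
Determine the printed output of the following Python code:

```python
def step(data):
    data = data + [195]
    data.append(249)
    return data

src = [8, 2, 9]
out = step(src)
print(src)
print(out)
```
[8, 2, 9]
[8, 2, 9, 195, 249]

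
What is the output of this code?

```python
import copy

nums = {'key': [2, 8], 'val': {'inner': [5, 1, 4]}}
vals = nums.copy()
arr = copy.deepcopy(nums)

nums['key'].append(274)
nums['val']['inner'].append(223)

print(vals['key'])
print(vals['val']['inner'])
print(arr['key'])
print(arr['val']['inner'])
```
[2, 8, 274]
[5, 1, 4, 223]
[2, 8]
[5, 1, 4]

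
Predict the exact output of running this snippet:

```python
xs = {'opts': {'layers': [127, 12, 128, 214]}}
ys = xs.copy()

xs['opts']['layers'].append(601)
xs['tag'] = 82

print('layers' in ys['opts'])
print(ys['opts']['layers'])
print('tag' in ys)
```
True
[127, 12, 128, 214, 601]
False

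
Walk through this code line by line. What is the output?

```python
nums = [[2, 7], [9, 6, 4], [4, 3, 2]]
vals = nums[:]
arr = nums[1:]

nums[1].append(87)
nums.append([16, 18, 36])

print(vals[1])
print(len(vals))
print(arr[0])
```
[9, 6, 4, 87]
3
[9, 6, 4, 87]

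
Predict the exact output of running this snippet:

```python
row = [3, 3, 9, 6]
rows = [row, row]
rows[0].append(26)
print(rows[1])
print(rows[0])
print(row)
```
[3, 3, 9, 6, 26]
[3, 3, 9, 6, 26]
[3, 3, 9, 6, 26]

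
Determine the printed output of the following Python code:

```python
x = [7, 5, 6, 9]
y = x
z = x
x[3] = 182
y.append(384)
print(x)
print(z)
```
[7, 5, 6, 182, 384]
[7, 5, 6, 182, 384]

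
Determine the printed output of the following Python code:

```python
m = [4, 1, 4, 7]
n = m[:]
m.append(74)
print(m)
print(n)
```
[4, 1, 4, 7, 74]
[4, 1, 4, 7]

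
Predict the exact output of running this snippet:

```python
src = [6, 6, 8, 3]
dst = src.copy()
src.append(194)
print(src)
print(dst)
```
[6, 6, 8, 3, 194]
[6, 6, 8, 3]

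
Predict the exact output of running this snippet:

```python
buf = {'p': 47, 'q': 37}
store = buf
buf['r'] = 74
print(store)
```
{'p': 47, 'q': 37, 'r': 74}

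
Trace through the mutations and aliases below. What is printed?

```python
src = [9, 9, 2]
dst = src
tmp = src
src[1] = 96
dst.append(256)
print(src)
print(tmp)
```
[9, 96, 2, 256]
[9, 96, 2, 256]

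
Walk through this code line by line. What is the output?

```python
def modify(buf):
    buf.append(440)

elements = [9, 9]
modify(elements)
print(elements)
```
[9, 9, 440]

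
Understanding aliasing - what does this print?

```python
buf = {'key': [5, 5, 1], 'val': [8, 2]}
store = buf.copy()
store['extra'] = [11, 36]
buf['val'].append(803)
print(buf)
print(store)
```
{'key': [5, 5, 1], 'val': [8, 2, 803]}
{'key': [5, 5, 1], 'val': [8, 2, 803], 'extra': [11, 36]}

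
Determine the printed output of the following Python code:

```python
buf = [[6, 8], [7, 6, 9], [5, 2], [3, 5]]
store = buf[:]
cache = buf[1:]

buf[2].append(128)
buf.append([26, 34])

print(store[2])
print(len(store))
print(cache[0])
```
[5, 2, 128]
4
[7, 6, 9]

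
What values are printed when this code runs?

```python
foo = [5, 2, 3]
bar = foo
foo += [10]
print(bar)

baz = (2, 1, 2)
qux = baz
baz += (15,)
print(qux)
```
[5, 2, 3, 10]
(2, 1, 2)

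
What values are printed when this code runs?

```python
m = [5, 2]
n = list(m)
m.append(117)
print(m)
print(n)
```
[5, 2, 117]
[5, 2]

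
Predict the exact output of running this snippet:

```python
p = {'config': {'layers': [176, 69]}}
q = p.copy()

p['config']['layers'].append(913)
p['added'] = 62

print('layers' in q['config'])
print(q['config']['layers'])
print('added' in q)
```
True
[176, 69, 913]
False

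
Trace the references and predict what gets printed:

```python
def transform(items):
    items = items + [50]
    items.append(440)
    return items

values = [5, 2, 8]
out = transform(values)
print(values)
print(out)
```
[5, 2, 8]
[5, 2, 8, 50, 440]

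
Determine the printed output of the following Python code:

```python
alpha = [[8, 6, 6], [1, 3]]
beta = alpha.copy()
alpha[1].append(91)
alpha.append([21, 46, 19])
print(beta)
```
[[8, 6, 6], [1, 3, 91]]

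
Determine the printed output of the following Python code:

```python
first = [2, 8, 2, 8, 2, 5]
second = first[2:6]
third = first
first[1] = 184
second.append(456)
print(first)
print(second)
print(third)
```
[2, 184, 2, 8, 2, 5]
[2, 8, 2, 5, 456]
[2, 184, 2, 8, 2, 5]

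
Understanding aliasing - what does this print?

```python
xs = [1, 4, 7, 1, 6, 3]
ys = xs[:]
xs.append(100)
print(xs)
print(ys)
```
[1, 4, 7, 1, 6, 3, 100]
[1, 4, 7, 1, 6, 3]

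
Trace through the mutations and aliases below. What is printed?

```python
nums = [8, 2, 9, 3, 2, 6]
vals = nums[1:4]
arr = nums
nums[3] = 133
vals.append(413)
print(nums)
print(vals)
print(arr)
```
[8, 2, 9, 133, 2, 6]
[2, 9, 3, 413]
[8, 2, 9, 133, 2, 6]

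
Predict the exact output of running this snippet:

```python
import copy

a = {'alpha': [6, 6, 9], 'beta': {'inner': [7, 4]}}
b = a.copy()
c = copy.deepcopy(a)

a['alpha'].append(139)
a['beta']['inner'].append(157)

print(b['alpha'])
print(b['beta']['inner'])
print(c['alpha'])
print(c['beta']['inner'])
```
[6, 6, 9, 139]
[7, 4, 157]
[6, 6, 9]
[7, 4]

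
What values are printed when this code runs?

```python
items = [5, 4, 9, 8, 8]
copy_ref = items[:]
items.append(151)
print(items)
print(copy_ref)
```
[5, 4, 9, 8, 8, 151]
[5, 4, 9, 8, 8]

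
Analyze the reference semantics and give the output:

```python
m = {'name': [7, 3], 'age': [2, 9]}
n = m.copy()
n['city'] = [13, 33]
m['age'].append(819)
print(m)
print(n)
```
{'name': [7, 3], 'age': [2, 9, 819]}
{'name': [7, 3], 'age': [2, 9, 819], 'city': [13, 33]}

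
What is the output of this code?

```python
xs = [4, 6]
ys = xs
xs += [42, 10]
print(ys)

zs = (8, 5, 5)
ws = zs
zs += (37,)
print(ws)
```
[4, 6, 42, 10]
(8, 5, 5)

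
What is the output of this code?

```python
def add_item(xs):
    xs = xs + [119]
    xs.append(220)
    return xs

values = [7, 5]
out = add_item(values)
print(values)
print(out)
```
[7, 5]
[7, 5, 119, 220]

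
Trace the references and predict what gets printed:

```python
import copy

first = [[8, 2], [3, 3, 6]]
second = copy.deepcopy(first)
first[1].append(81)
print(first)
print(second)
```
[[8, 2], [3, 3, 6, 81]]
[[8, 2], [3, 3, 6]]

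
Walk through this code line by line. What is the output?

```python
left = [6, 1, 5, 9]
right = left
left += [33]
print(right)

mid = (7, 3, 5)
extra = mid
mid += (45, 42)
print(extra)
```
[6, 1, 5, 9, 33]
(7, 3, 5)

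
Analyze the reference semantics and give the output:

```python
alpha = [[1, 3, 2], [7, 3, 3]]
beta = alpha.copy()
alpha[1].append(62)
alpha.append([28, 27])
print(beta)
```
[[1, 3, 2], [7, 3, 3, 62]]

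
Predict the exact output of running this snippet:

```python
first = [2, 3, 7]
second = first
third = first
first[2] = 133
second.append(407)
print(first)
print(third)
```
[2, 3, 133, 407]
[2, 3, 133, 407]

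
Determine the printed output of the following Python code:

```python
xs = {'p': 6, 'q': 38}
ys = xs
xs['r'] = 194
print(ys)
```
{'p': 6, 'q': 38, 'r': 194}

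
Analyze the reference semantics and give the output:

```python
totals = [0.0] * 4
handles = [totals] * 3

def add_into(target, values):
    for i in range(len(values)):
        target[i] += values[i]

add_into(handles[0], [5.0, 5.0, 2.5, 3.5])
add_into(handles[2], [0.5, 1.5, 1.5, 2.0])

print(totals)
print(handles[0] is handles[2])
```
[5.5, 6.5, 4.0, 5.5]
True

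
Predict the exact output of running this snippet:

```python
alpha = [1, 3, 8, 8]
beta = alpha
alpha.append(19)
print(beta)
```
[1, 3, 8, 8, 19]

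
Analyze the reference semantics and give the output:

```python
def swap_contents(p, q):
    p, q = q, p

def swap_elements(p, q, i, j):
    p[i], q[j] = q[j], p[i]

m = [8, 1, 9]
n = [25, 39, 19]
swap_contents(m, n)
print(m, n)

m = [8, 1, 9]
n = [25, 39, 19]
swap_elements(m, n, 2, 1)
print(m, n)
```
[8, 1, 9] [25, 39, 19]
[8, 1, 39] [25, 9, 19]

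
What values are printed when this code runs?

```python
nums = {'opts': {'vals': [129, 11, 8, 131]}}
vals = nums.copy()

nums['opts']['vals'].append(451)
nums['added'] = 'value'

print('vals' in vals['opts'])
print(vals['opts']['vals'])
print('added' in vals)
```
True
[129, 11, 8, 131, 451]
False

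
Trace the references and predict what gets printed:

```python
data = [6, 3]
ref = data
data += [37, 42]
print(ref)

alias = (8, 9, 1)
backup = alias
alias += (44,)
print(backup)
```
[6, 3, 37, 42]
(8, 9, 1)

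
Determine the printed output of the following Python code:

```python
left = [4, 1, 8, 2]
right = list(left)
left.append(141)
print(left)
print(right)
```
[4, 1, 8, 2, 141]
[4, 1, 8, 2]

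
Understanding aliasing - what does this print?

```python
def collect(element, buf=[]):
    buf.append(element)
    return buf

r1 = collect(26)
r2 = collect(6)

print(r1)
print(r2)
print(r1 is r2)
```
[26, 6]
[26, 6]
True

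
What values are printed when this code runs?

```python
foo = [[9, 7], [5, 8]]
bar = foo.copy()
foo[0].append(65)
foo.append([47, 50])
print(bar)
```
[[9, 7, 65], [5, 8]]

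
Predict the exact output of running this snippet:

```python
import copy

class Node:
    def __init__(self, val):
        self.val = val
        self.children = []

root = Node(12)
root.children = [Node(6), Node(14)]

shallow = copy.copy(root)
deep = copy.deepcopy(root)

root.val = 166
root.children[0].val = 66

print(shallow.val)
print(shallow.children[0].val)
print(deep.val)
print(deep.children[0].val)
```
12
66
12
6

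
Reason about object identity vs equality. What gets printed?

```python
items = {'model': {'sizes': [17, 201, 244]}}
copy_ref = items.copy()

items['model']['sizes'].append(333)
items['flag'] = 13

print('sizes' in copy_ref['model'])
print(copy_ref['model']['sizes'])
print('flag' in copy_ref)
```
True
[17, 201, 244, 333]
False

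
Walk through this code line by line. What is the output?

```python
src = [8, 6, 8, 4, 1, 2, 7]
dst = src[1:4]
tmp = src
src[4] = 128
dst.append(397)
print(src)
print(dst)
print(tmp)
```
[8, 6, 8, 4, 128, 2, 7]
[6, 8, 4, 397]
[8, 6, 8, 4, 128, 2, 7]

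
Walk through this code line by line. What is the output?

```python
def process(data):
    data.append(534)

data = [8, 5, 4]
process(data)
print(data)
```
[8, 5, 4, 534]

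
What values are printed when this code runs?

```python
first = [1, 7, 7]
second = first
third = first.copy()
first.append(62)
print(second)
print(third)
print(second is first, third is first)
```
[1, 7, 7, 62]
[1, 7, 7]
True False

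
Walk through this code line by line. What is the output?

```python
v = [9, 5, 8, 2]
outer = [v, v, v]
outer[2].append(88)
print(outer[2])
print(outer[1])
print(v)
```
[9, 5, 8, 2, 88]
[9, 5, 8, 2, 88]
[9, 5, 8, 2, 88]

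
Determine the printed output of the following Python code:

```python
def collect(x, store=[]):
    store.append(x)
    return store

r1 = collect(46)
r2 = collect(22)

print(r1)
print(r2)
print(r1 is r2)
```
[46, 22]
[46, 22]
True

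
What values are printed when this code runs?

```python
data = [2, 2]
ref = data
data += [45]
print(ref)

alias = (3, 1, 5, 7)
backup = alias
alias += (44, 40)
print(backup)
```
[2, 2, 45]
(3, 1, 5, 7)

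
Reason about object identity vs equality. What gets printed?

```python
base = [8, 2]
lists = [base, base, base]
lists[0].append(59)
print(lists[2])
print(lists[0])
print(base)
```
[8, 2, 59]
[8, 2, 59]
[8, 2, 59]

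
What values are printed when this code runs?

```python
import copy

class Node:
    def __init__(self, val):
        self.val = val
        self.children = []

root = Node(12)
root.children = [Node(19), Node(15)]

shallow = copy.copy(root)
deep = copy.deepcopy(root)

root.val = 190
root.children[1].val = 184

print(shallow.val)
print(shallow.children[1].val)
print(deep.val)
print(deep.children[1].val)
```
12
184
12
15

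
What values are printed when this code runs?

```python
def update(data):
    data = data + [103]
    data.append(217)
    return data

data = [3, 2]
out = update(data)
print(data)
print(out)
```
[3, 2]
[3, 2, 103, 217]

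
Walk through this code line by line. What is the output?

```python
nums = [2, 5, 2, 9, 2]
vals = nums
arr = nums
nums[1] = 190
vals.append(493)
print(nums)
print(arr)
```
[2, 190, 2, 9, 2, 493]
[2, 190, 2, 9, 2, 493]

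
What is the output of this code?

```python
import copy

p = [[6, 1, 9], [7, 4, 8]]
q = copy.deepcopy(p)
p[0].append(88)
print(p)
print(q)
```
[[6, 1, 9, 88], [7, 4, 8]]
[[6, 1, 9], [7, 4, 8]]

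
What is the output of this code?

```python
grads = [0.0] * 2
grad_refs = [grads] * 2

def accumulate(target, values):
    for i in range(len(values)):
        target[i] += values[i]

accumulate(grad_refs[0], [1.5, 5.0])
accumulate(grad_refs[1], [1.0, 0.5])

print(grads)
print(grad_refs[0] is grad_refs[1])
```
[2.5, 5.5]
True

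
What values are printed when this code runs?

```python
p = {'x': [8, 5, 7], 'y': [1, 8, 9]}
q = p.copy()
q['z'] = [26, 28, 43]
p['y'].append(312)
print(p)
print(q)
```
{'x': [8, 5, 7], 'y': [1, 8, 9, 312]}
{'x': [8, 5, 7], 'y': [1, 8, 9, 312], 'z': [26, 28, 43]}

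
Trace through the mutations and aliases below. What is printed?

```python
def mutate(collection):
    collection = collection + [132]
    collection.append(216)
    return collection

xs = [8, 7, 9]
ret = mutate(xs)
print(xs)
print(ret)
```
[8, 7, 9]
[8, 7, 9, 132, 216]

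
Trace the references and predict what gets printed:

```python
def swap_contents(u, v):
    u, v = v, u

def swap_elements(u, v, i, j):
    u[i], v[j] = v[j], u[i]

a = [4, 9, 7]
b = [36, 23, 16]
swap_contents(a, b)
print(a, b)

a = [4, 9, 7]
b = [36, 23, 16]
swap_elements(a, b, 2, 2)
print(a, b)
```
[4, 9, 7] [36, 23, 16]
[4, 9, 16] [36, 23, 7]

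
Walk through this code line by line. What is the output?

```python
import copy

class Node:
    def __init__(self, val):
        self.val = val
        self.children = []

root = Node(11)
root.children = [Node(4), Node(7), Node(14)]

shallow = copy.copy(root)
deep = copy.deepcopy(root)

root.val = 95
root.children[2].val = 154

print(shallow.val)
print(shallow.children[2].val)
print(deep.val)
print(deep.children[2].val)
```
11
154
11
14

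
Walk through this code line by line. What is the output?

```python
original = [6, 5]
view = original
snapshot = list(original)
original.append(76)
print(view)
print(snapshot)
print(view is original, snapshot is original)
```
[6, 5, 76]
[6, 5]
True False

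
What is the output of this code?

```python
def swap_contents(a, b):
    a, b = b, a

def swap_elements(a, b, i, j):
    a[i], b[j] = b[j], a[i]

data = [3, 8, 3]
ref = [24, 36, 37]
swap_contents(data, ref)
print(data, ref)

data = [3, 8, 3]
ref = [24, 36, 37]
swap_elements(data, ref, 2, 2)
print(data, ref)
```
[3, 8, 3] [24, 36, 37]
[3, 8, 37] [24, 36, 3]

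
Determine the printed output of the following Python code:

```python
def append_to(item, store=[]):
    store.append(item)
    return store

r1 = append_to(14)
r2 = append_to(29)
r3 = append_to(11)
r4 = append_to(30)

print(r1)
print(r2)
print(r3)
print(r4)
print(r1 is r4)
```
[14, 29, 11, 30]
[14, 29, 11, 30]
[14, 29, 11, 30]
[14, 29, 11, 30]
True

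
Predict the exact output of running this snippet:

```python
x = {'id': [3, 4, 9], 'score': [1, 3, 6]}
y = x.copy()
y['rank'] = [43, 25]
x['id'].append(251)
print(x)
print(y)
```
{'id': [3, 4, 9, 251], 'score': [1, 3, 6]}
{'id': [3, 4, 9, 251], 'score': [1, 3, 6], 'rank': [43, 25]}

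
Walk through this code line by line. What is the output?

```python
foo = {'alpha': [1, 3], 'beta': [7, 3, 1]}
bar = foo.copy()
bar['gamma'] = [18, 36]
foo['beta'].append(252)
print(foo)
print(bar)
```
{'alpha': [1, 3], 'beta': [7, 3, 1, 252]}
{'alpha': [1, 3], 'beta': [7, 3, 1, 252], 'gamma': [18, 36]}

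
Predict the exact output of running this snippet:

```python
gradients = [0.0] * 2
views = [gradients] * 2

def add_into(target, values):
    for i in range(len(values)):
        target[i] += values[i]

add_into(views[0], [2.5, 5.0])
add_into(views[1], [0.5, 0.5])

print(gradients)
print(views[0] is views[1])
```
[3.0, 5.5]
True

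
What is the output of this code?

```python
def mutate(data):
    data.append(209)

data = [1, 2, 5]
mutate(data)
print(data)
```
[1, 2, 5, 209]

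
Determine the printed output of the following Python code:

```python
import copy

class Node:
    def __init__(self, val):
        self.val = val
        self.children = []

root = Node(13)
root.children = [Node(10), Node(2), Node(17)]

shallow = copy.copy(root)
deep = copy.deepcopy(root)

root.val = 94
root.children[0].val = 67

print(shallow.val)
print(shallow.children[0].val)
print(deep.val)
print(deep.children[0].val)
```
13
67
13
10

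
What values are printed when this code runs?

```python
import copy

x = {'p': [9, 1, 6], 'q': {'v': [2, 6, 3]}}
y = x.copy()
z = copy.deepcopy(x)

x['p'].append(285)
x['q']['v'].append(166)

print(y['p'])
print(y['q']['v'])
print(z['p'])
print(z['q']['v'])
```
[9, 1, 6, 285]
[2, 6, 3, 166]
[9, 1, 6]
[2, 6, 3]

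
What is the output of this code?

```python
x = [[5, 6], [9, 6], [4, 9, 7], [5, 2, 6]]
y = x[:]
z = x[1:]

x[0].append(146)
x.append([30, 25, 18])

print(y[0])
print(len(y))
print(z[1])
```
[5, 6, 146]
4
[4, 9, 7]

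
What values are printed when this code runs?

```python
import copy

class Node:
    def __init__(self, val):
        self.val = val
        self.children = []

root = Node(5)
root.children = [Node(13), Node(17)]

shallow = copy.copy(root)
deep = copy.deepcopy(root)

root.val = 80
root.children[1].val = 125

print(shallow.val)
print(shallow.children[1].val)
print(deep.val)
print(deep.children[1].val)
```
5
125
5
17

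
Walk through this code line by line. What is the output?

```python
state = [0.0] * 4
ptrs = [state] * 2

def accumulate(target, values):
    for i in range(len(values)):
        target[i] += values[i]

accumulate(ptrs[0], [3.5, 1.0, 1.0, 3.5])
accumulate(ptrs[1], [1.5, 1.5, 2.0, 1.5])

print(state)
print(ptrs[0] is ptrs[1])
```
[5.0, 2.5, 3.0, 5.0]
True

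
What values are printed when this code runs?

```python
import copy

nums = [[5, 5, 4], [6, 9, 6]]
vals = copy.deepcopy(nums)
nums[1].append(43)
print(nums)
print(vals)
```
[[5, 5, 4], [6, 9, 6, 43]]
[[5, 5, 4], [6, 9, 6]]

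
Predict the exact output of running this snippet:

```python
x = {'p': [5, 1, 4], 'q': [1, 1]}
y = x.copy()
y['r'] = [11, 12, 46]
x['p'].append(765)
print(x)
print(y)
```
{'p': [5, 1, 4, 765], 'q': [1, 1]}
{'p': [5, 1, 4, 765], 'q': [1, 1], 'r': [11, 12, 46]}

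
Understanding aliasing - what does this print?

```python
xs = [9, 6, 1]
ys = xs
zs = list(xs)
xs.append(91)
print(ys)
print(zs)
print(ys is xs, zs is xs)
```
[9, 6, 1, 91]
[9, 6, 1]
True False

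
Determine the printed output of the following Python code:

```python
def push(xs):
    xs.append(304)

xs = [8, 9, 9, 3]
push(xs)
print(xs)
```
[8, 9, 9, 3, 304]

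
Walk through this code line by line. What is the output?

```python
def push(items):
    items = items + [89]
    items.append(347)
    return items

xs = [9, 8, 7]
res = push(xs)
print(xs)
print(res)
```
[9, 8, 7]
[9, 8, 7, 89, 347]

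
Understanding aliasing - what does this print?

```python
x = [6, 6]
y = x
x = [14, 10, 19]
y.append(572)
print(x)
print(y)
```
[14, 10, 19]
[6, 6, 572]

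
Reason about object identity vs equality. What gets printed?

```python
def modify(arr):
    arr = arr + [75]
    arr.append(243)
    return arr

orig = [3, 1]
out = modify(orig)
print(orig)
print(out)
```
[3, 1]
[3, 1, 75, 243]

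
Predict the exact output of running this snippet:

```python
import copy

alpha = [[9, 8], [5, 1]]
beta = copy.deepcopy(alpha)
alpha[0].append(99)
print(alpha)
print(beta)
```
[[9, 8, 99], [5, 1]]
[[9, 8], [5, 1]]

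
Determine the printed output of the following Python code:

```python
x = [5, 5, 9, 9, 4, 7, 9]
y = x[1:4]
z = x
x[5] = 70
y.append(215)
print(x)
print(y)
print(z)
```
[5, 5, 9, 9, 4, 70, 9]
[5, 9, 9, 215]
[5, 5, 9, 9, 4, 70, 9]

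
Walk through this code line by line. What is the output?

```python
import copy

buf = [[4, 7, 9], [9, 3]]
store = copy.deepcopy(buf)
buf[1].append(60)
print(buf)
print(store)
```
[[4, 7, 9], [9, 3, 60]]
[[4, 7, 9], [9, 3]]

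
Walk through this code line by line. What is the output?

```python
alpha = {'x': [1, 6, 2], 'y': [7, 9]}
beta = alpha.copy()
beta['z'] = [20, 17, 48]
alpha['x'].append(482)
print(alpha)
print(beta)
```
{'x': [1, 6, 2, 482], 'y': [7, 9]}
{'x': [1, 6, 2, 482], 'y': [7, 9], 'z': [20, 17, 48]}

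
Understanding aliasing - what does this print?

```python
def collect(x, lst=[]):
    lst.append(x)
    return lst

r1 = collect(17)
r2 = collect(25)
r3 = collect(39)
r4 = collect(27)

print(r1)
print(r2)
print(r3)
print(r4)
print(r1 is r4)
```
[17, 25, 39, 27]
[17, 25, 39, 27]
[17, 25, 39, 27]
[17, 25, 39, 27]
True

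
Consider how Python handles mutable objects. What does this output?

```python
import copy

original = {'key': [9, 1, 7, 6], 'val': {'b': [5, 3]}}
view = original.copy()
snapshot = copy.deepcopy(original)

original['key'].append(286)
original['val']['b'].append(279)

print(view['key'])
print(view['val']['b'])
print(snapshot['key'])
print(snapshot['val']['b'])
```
[9, 1, 7, 6, 286]
[5, 3, 279]
[9, 1, 7, 6]
[5, 3]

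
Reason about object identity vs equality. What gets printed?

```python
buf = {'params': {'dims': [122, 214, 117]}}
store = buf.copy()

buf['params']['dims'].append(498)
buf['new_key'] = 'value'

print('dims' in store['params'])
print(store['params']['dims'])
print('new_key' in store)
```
True
[122, 214, 117, 498]
False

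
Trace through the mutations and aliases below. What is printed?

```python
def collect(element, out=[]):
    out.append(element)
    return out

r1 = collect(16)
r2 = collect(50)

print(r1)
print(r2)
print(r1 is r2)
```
[16, 50]
[16, 50]
True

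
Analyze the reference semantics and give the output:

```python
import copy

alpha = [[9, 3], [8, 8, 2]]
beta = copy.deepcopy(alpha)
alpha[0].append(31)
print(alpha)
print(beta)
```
[[9, 3, 31], [8, 8, 2]]
[[9, 3], [8, 8, 2]]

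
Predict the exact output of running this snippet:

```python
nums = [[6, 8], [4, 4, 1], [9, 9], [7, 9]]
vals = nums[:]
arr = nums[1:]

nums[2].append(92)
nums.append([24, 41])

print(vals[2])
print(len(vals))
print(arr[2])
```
[9, 9, 92]
4
[7, 9]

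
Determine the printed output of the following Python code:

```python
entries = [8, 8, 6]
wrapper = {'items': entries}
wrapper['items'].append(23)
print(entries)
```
[8, 8, 6, 23]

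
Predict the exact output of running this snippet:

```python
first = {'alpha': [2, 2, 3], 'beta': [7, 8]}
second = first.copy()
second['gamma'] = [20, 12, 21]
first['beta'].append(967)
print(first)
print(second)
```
{'alpha': [2, 2, 3], 'beta': [7, 8, 967]}
{'alpha': [2, 2, 3], 'beta': [7, 8, 967], 'gamma': [20, 12, 21]}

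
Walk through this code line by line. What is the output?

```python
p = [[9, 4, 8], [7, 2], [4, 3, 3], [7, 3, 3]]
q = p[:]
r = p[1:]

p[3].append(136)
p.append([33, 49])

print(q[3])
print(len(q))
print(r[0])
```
[7, 3, 3, 136]
4
[7, 2]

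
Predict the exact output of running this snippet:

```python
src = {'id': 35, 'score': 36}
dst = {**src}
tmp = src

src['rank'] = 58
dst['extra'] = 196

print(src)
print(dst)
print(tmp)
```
{'id': 35, 'score': 36, 'rank': 58}
{'id': 35, 'score': 36, 'extra': 196}
{'id': 35, 'score': 36, 'rank': 58}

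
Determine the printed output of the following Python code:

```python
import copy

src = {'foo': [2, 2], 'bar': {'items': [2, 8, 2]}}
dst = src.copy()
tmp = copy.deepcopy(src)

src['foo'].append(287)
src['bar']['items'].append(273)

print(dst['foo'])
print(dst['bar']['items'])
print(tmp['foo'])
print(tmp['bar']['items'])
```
[2, 2, 287]
[2, 8, 2, 273]
[2, 2]
[2, 8, 2]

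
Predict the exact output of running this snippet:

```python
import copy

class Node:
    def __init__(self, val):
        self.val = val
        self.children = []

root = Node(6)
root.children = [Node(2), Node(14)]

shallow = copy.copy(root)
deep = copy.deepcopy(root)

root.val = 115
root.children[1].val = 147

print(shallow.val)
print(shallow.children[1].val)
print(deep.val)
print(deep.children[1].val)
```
6
147
6
14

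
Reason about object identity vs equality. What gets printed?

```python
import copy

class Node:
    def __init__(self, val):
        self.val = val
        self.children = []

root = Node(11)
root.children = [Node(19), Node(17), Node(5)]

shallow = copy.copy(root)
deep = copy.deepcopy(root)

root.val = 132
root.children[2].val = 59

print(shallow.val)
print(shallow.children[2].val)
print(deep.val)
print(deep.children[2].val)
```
11
59
11
5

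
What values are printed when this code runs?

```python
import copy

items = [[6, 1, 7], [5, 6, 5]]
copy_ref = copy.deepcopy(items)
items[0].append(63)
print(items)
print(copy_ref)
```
[[6, 1, 7, 63], [5, 6, 5]]
[[6, 1, 7], [5, 6, 5]]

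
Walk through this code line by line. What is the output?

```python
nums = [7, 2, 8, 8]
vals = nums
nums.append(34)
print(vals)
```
[7, 2, 8, 8, 34]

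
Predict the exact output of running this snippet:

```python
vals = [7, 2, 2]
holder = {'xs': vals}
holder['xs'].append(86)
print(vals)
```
[7, 2, 2, 86]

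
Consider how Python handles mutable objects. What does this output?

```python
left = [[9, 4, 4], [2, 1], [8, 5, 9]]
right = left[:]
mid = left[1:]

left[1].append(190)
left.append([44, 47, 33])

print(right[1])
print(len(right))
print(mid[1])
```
[2, 1, 190]
3
[8, 5, 9]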